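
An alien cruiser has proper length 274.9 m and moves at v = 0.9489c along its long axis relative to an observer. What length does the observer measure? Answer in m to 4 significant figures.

γ = 1/√(1 − 0.9489²) = 3.16880
Length contraction: L = L₀/γ = 274.9/3.16880 = 86.75 m

L ≈ 86.75 m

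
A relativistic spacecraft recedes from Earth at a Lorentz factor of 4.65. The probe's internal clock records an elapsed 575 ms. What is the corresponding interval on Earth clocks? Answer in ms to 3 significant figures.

γ = 4.65 (given)
Time dilation: Δt = γτ₀ = 4.65 × 575 ms = 2670 ms

Δt ≈ 2670 ms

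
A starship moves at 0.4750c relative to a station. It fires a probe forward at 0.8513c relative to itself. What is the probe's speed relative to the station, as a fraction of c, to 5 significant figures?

Relativistic velocity addition: u = (u' + v)/(1 + u'v/c²)
= (0.8513 + 0.4750)/(1 + 0.8513×0.4750) = 1.3263/1.404367 = 0.94441

u ≈ 0.94441c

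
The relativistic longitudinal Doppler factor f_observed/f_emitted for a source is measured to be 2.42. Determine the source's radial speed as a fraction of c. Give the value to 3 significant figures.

β ≈ 0.708

f_obs/f_src = √((1+β)/(1−β)) = 2.42  ⇒  (1+β)/(1−β) = 5.8564
β = |1 − D²|/(1 + D²) = |1 − 5.8564|/(1 + 5.8564) = 0.708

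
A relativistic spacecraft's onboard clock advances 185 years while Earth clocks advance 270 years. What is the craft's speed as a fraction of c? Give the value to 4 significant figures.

β ≈ 0.7284

γ = Δt/τ₀ = 270/185 = 1.45946
β = √(1 − 1/γ²) = √(1 − 1/1.45946²) = 0.7284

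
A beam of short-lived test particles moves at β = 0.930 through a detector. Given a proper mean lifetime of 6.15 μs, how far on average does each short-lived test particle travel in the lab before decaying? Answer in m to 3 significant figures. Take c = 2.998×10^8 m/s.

γ = 1/√(1 − 0.930²) = 2.7206
Dilated lifetime: Δt = γτ₀ = 2.7206 × 6.15 μs = 16.732 μs
d = vΔt = 0.930c × 16.732 μs = 2.7881×10^8 m/s × 1.6732×10^-5 s = 4670 m

d ≈ 4670 m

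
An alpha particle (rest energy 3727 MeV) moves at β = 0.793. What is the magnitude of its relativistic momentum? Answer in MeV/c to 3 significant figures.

p ≈ 4850 MeV/c

γ = 1/√(1 − 0.793²) = 1.6414
p = γβm₀c = 1.6414 × 0.793 × 3727 MeV/c = 4850 MeV/c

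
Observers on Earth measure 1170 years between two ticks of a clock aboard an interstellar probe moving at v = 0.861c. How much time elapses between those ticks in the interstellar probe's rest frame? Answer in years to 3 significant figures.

τ₀ ≈ 595 years

γ = 1/√(1 − 0.861²) = 1.9662
Proper time: τ₀ = Δt/γ = 1170/1.9662 = 595 years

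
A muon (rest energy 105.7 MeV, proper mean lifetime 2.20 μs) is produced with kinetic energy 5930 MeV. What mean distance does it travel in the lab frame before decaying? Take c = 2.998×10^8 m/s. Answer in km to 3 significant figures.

γ = 1 + K/(m₀c²) = 1 + 5930/105.7 = 57.102
β = √(1 − 1/γ²) = 0.99985
Dilated lifetime: γτ₀ = 57.102 × 2.20 μs = 125.62 μs
d = βc·γτ₀ = 0.99985 × (2.998×10^8 m/s) × 0.00012562 s = 37.7 km

d ≈ 37.7 km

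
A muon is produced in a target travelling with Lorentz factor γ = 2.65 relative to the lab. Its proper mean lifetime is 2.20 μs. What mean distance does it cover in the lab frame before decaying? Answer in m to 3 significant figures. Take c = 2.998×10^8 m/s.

β = √(1 − 1/γ²) = √(1 − 1/2.65²) = 0.92607
Dilated lifetime: Δt = γτ₀ = 2.65 × 2.20 μs = 5.8300 μs
d = vΔt = 0.92607c × 5.8300 μs = 2.7763×10^8 m/s × 5.8300×10^-6 s = 1620 m

d ≈ 1620 m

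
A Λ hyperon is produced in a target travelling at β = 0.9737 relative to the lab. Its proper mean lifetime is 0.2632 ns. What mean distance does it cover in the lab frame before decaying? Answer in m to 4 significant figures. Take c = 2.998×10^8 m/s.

γ = 1/√(1 − 0.9737²) = 4.38916
Dilated lifetime: Δt = γτ₀ = 4.38916 × 0.2632 ns = 1.15523 ns
d = vΔt = 0.9737c × 1.15523 ns = 2.91915×10^8 m/s × 1.15523×10^-9 s = 0.3372 m

d ≈ 0.3372 m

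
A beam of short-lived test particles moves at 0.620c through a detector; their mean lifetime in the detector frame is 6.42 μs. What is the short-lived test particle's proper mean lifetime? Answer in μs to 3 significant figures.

γ = 1/√(1 − 0.620²) = 1.2745
Proper time: τ₀ = Δt/γ = 6.42/1.2745 = 5.04 μs

τ₀ ≈ 5.04 μs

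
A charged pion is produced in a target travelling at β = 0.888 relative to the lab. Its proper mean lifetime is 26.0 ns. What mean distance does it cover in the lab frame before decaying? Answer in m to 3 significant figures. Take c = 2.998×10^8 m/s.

d ≈ 15.1 m

γ = 1/√(1 − 0.888²) = 2.1747
Dilated lifetime: Δt = γτ₀ = 2.1747 × 26.0 ns = 56.541 ns
d = vΔt = 0.888c × 56.541 ns = 2.6622×10^8 m/s × 5.6541×10^-8 s = 15.1 m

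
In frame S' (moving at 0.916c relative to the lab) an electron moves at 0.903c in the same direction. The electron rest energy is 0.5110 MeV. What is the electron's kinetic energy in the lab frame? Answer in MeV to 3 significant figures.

K ≈ 4.91 MeV

u_lab = (0.903 + 0.916)/(1 + 0.903×0.916) = 0.995541
γ = 1/√(1 − 0.995541²) = 10.601
K = (γ − 1)m₀c² = (10.601 − 1) × 0.5110 = 9.6006 × 0.5110 = 4.91 MeV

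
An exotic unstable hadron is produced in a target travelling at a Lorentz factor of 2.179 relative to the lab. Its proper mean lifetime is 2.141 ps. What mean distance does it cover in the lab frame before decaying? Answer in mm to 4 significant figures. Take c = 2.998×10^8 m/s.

d ≈ 1.243 mm

β = √(1 − 1/γ²) = √(1 − 1/2.179²) = 0.888474
Dilated lifetime: Δt = γτ₀ = 2.179 × 2.141 ps = 4.66524 ps
d = vΔt = 0.888474c × 4.66524 ps = 2.66365×10^8 m/s × 4.66524×10^-12 s = 1.243 mm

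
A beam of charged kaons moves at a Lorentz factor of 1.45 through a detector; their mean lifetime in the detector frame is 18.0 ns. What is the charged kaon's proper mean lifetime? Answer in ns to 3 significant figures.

γ = 1.45 (given)
Proper time: τ₀ = Δt/γ = 18.0/1.45 = 12.4 ns

τ₀ ≈ 12.4 ns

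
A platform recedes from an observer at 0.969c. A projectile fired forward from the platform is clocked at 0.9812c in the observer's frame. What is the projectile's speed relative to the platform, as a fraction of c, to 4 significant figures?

Inverse velocity addition: u' = (u − v)/(1 − uv/c²)
= (0.9812 − 0.969)/(1 − 0.9812×0.969) = 0.01220/0.0492172 = 0.2479

u' ≈ 0.2479c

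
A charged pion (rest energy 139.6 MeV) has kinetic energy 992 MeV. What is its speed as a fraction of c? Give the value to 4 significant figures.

β ≈ 0.9924

γ = 1 + K/(m₀c²) = 1 + 992/139.6 = 8.10602
β = √(1 − 1/γ²) = 0.9924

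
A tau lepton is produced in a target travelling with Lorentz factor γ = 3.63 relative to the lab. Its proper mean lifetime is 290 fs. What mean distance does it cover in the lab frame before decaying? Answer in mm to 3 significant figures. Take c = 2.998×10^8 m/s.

d ≈ 0.303 mm

β = √(1 − 1/γ²) = √(1 − 1/3.63²) = 0.96131
Dilated lifetime: Δt = γτ₀ = 3.63 × 290 fs = 1052.7 fs
d = vΔt = 0.96131c × 1052.7 fs = 2.8820×10^8 m/s × 1.0527×10^-12 s = 0.303 mm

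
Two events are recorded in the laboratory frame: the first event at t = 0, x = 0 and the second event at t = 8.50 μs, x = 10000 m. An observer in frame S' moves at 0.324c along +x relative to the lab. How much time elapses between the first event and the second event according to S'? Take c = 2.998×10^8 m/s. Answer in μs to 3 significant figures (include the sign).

Δt' ≈ -2.44 μs

γ = 1/√(1 − 0.324²) = 1.0570
Δt' = γ(Δt − vΔx/c²) = 1.0570 × (8.50 μs − 0.324×10000 m / (2.998×10^8 m/s))
= 1.0570 × (-2.3072 μs) = -2.44 μs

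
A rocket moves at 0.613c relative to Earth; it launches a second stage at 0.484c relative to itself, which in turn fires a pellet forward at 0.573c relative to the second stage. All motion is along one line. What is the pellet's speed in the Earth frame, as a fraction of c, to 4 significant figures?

u ≈ 0.9557c

Compose boost 2: (0.484 + 0.613)/(1 + 0.484×0.613) = 1.097/1.29669 = 0.845999
Compose boost 3: (0.573 + 0.845999)/(1 + 0.573×0.845999) = 1.41900/1.48476 = 0.9557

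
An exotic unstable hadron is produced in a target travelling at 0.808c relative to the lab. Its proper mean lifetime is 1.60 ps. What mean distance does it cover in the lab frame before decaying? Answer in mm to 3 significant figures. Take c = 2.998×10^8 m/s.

d ≈ 0.658 mm

γ = 1/√(1 − 0.808²) = 1.6973
Dilated lifetime: Δt = γτ₀ = 1.6973 × 1.60 ps = 2.7156 ps
d = vΔt = 0.808c × 2.7156 ps = 2.4224×10^8 m/s × 2.7156×10^-12 s = 0.658 mm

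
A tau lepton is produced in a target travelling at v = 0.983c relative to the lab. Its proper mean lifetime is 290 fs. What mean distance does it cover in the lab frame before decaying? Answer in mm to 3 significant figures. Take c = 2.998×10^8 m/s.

d ≈ 0.465 mm

γ = 1/√(1 − 0.983²) = 5.4465
Dilated lifetime: Δt = γτ₀ = 5.4465 × 290 fs = 1579.5 fs
d = vΔt = 0.983c × 1579.5 fs = 2.9470×10^8 m/s × 1.5795×10^-12 s = 0.465 mm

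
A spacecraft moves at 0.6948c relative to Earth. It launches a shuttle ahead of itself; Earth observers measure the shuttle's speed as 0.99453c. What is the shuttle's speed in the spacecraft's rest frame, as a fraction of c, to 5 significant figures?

Inverse velocity addition: u' = (u − v)/(1 − uv/c²)
= (0.99453 − 0.6948)/(1 − 0.99453×0.6948) = 0.29973/0.3090006 = 0.97000

u' ≈ 0.97000c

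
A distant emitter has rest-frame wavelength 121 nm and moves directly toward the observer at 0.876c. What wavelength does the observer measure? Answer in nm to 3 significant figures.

Relativistic Doppler: λ_obs = λ_src √((1−β)/(1+β))
= 121 × √(0.12400/1.8760) = 121 × 0.25710 = 31.1 nm

λ_obs ≈ 31.1 nm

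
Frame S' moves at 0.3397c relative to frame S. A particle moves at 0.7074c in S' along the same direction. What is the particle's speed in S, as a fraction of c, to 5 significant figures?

Relativistic velocity addition: u = (u' + v)/(1 + u'v/c²)
= (0.7074 + 0.3397)/(1 + 0.7074×0.3397) = 1.0471/1.240304 = 0.84423

u ≈ 0.84423c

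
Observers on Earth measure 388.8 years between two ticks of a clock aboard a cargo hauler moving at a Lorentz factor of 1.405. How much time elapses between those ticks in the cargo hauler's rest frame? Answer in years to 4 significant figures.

γ = 1.405 (given)
Proper time: τ₀ = Δt/γ = 388.8/1.405 = 276.7 years

τ₀ ≈ 276.7 years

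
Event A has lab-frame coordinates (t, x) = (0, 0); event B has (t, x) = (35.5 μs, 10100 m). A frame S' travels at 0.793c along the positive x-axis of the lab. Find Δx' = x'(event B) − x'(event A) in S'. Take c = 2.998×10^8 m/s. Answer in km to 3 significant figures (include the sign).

Δx' ≈ 2.73 km

γ = 1/√(1 − 0.793²) = 1.6414
Δx' = γ(Δx − vΔt) = 1.6414 × (10100 m − 0.793×(2.998×10^8 m/s)×35.5×10^-6 s)
= 1.6414 × (1660.2 m) = 2.73 km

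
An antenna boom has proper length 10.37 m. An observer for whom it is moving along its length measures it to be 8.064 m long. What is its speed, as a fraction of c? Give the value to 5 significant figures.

β ≈ 0.62872

γ = L₀/L = 10.37/8.064 = 1.285962
β = √(1 − 1/γ²) = 0.62872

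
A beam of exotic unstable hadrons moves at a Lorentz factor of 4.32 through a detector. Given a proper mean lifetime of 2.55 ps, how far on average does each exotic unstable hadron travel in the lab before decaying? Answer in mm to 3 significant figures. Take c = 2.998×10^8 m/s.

d ≈ 3.21 mm

β = √(1 − 1/γ²) = √(1 − 1/4.32²) = 0.97284
Dilated lifetime: Δt = γτ₀ = 4.32 × 2.55 ps = 11.016 ps
d = vΔt = 0.97284c × 11.016 ps = 2.9166×10^8 m/s × 1.1016×10^-11 s = 3.21 mm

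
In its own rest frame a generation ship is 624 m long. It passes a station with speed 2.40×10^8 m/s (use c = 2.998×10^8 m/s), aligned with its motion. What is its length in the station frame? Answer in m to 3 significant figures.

L ≈ 374 m

β = v/c = 2.40×10^8 / 2.998×10^8 = 0.80053
γ = 1/√(1 − 0.80053²) = 1.6686
Length contraction: L = L₀/γ = 624/1.6686 = 374 m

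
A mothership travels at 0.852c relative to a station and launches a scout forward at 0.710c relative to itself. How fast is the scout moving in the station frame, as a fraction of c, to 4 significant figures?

Compose boost 2: (0.710 + 0.852)/(1 + 0.710×0.852) = 1.562/1.60492 = 0.9733

u ≈ 0.9733c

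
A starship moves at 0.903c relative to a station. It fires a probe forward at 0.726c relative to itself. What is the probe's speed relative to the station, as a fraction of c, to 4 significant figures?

u ≈ 0.9839c

Relativistic velocity addition: u = (u' + v)/(1 + u'v/c²)
= (0.726 + 0.903)/(1 + 0.726×0.903) = 1.629/1.65558 = 0.9839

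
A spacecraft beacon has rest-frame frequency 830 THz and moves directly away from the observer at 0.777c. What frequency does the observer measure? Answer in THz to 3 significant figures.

Relativistic Doppler: f_obs = f_src √((1−β)/(1+β))
= 830 × √(0.22300/1.7770) = 830 × 0.35425 = 294 THz

f_obs ≈ 294 THz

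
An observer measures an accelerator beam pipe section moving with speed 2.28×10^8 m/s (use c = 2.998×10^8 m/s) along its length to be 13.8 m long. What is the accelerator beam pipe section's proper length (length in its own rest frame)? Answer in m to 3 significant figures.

β = v/c = 2.28×10^8 / 2.998×10^8 = 0.76051
γ = 1/√(1 − 0.76051²) = 1.5400
L₀ = γL = 1.5400 × 13.8 = 21.3 m

L₀ ≈ 21.3 m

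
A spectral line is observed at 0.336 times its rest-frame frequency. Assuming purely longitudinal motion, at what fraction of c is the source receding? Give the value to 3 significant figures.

f_obs/f_src = √((1−β)/(1+β)) = 0.336  ⇒  (1−β)/(1+β) = 0.11290
β = |1 − D²|/(1 + D²) = |1 − 0.11290|/(1 + 0.11290) = 0.797

β ≈ 0.797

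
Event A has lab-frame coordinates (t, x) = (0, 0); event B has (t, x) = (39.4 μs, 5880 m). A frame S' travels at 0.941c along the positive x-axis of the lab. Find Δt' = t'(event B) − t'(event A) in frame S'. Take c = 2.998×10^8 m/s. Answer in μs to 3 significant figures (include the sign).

γ = 1/√(1 − 0.941²) = 2.9550
Δt' = γ(Δt − vΔx/c²) = 2.9550 × (39.4 μs − 0.941×5880 m / (2.998×10^8 m/s))
= 2.9550 × (20.944 μs) = 61.9 μs

Δt' ≈ 61.9 μs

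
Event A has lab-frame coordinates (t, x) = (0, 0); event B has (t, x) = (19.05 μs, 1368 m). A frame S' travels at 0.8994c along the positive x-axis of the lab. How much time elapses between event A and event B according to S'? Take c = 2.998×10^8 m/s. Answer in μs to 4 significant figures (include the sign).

γ = 1/√(1 − 0.8994²) = 2.28767
Δt' = γ(Δt − vΔx/c²) = 2.28767 × (19.05 μs − 0.8994×1368 m / (2.998×10^8 m/s))
= 2.28767 × (14.9460 μs) = 34.19 μs

Δt' ≈ 34.19 μs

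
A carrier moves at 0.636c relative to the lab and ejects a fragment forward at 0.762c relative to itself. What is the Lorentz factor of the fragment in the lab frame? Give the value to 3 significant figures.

u_lab = (0.762 + 0.636)/(1 + 0.762×0.636) = 1.398/1.48463 = 0.941647
γ = 1/√(1 − 0.941647²) = 2.97

γ ≈ 2.97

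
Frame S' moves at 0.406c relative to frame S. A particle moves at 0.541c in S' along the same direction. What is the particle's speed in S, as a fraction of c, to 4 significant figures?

Relativistic velocity addition: u = (u' + v)/(1 + u'v/c²)
= (0.541 + 0.406)/(1 + 0.541×0.406) = 0.9470/1.21965 = 0.7765

u ≈ 0.7765c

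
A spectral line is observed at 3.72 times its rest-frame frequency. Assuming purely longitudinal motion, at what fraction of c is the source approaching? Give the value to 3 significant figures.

β ≈ 0.865

f_obs/f_src = √((1+β)/(1−β)) = 3.72  ⇒  (1+β)/(1−β) = 13.838
β = |1 − D²|/(1 + D²) = |1 − 13.838|/(1 + 13.838) = 0.865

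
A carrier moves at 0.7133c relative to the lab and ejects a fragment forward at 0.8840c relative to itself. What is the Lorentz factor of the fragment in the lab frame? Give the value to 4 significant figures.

u_lab = (0.8840 + 0.7133)/(1 + 0.8840×0.7133) = 1.5973/1.630557 = 0.9796038
γ = 1/√(1 − 0.9796038²) = 4.977

γ ≈ 4.977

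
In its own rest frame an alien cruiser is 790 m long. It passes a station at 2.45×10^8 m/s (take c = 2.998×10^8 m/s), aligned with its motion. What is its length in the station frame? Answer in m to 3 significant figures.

β = v/c = 2.45×10^8 / 2.998×10^8 = 0.81721
γ = 1/√(1 − 0.81721²) = 1.7351
Length contraction: L = L₀/γ = 790/1.7351 = 455 m

L ≈ 455 m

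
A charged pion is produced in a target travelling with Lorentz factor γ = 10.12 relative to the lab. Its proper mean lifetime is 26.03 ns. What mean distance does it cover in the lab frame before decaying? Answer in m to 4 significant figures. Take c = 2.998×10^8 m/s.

d ≈ 78.59 m

β = √(1 − 1/γ²) = √(1 − 1/10.12²) = 0.995106
Dilated lifetime: Δt = γτ₀ = 10.12 × 26.03 ns = 263.424 ns
d = vΔt = 0.995106c × 263.424 ns = 2.98333×10^8 m/s × 2.63424×10^-7 s = 78.59 m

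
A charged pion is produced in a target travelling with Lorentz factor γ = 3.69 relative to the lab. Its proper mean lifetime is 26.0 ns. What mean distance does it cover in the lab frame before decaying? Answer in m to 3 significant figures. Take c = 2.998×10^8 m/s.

β = √(1 − 1/γ²) = √(1 − 1/3.69²) = 0.96258
Dilated lifetime: Δt = γτ₀ = 3.69 × 26.0 ns = 95.940 ns
d = vΔt = 0.96258c × 95.940 ns = 2.8858×10^8 m/s × 9.5940×10^-8 s = 27.7 m

d ≈ 27.7 m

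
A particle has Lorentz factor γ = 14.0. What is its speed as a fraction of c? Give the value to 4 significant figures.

β ≈ 0.9974

β = √(1 − 1/γ²) = √(1 − 1/14.0²) = √(0.994898) = 0.9974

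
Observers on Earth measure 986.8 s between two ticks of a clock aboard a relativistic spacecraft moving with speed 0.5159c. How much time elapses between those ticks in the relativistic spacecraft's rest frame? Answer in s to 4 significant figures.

γ = 1/√(1 − 0.5159²) = 1.16734
Proper time: τ₀ = Δt/γ = 986.8/1.16734 = 845.3 s

τ₀ ≈ 845.3 s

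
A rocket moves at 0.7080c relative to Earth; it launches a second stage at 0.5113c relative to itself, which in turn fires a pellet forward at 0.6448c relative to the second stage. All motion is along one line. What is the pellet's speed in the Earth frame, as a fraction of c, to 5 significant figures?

u ≈ 0.97640c

Compose boost 2: (0.5113 + 0.7080)/(1 + 0.5113×0.7080) = 1.2193/1.362000 = 0.8952273
Compose boost 3: (0.6448 + 0.8952273)/(1 + 0.6448×0.8952273) = 1.540027/1.577243 = 0.97640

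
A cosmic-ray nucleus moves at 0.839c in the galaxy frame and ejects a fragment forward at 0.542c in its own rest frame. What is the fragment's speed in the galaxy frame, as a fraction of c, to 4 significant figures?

u ≈ 0.9493c

Compose boost 2: (0.542 + 0.839)/(1 + 0.542×0.839) = 1.381/1.45474 = 0.9493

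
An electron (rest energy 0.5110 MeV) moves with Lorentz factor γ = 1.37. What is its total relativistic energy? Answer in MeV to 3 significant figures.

E ≈ 0.700 MeV

γ = 1.37 (given)
E = γm₀c² = 1.37 × 0.5110 MeV = 0.700 MeV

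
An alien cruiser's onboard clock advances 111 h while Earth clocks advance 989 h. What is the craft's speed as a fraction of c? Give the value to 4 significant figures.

β ≈ 0.9937

γ = Δt/τ₀ = 989/111 = 8.90991
β = √(1 − 1/γ²) = √(1 − 1/8.90991²) = 0.9937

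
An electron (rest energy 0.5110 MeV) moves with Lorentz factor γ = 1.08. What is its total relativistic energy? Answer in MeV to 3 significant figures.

γ = 1.08 (given)
E = γm₀c² = 1.08 × 0.5110 MeV = 0.552 MeV

E ≈ 0.552 MeV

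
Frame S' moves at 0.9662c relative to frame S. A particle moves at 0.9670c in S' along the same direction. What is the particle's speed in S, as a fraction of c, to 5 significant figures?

Relativistic velocity addition: u = (u' + v)/(1 + u'v/c²)
= (0.9670 + 0.9662)/(1 + 0.9670×0.9662) = 1.9332/1.934315 = 0.99942

u ≈ 0.99942c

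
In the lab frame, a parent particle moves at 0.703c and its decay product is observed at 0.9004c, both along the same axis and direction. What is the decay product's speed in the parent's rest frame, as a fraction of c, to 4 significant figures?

Inverse velocity addition: u' = (u − v)/(1 − uv/c²)
= (0.9004 − 0.703)/(1 − 0.9004×0.703) = 0.1974/0.367019 = 0.5378

u' ≈ 0.5378c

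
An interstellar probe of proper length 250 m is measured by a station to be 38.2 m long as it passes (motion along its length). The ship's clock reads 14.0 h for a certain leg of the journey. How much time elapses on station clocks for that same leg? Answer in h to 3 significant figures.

Δt ≈ 91.6 h

Length contraction ⇒ γ = L₀/L = 250/38.2 = 6.5445
Time dilation: Δt = γτ₀ = 6.5445 × 14.0 h = 91.6 h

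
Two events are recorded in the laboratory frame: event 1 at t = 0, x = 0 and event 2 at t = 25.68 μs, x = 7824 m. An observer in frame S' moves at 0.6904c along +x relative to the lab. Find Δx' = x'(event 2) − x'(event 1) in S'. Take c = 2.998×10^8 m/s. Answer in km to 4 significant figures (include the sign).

γ = 1/√(1 − 0.6904²) = 1.38231
Δx' = γ(Δx − vΔt) = 1.38231 × (7824 m − 0.6904×(2.998×10^8 m/s)×25.68×10^-6 s)
= 1.38231 × (2508.70 m) = 3.468 km

Δx' ≈ 3.468 km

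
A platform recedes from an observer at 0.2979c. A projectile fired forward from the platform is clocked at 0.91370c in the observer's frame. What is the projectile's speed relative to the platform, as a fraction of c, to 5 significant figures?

Inverse velocity addition: u' = (u − v)/(1 − uv/c²)
= (0.91370 − 0.2979)/(1 − 0.91370×0.2979) = 0.61580/0.7278088 = 0.84610

u' ≈ 0.84610c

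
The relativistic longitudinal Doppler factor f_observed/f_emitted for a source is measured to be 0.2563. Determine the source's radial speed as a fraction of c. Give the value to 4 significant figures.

β ≈ 0.8767

f_obs/f_src = √((1−β)/(1+β)) = 0.2563  ⇒  (1−β)/(1+β) = 0.0656897
β = |1 − D²|/(1 + D²) = |1 − 0.0656897|/(1 + 0.0656897) = 0.8767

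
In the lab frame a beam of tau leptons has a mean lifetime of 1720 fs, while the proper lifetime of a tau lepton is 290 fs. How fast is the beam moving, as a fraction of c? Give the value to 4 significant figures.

γ = Δt/τ₀ = 1720/290 = 5.93103
β = √(1 − 1/γ²) = √(1 − 1/5.93103²) = 0.9857

β ≈ 0.9857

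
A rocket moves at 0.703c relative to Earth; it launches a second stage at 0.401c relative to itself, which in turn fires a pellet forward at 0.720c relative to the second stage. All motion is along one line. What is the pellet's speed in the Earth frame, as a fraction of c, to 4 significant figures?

u ≈ 0.9760c

Compose boost 2: (0.401 + 0.703)/(1 + 0.401×0.703) = 1.104/1.28190 = 0.861220
Compose boost 3: (0.720 + 0.861220)/(1 + 0.720×0.861220) = 1.58122/1.62008 = 0.9760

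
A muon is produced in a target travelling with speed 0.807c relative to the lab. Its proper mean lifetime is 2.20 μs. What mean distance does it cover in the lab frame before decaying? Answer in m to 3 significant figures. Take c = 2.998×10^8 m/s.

d ≈ 901 m

γ = 1/√(1 − 0.807²) = 1.6933
Dilated lifetime: Δt = γτ₀ = 1.6933 × 2.20 μs = 3.7253 μs
d = vΔt = 0.807c × 3.7253 μs = 2.4194×10^8 m/s × 3.7253×10^-6 s = 901 m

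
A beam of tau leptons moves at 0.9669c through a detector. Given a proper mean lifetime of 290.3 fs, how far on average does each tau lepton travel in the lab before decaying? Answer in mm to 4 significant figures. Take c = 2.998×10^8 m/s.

γ = 1/√(1 − 0.9669²) = 3.91918
Dilated lifetime: Δt = γτ₀ = 3.91918 × 290.3 fs = 1137.74 fs
d = vΔt = 0.9669c × 1137.74 fs = 2.89877×10^8 m/s × 1.13774×10^-12 s = 0.3298 mm

d ≈ 0.3298 mm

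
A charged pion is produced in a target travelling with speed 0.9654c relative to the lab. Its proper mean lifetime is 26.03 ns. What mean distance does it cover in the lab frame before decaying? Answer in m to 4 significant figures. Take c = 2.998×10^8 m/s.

d ≈ 28.89 m

γ = 1/√(1 − 0.9654²) = 3.83474
Dilated lifetime: Δt = γτ₀ = 3.83474 × 26.03 ns = 99.8184 ns
d = vΔt = 0.9654c × 99.8184 ns = 2.89427×10^8 m/s × 9.98184×10^-8 s = 28.89 m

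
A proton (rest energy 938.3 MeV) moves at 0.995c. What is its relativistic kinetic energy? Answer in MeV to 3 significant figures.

γ = 1/√(1 − 0.995²) = 10.013
K = (γ − 1)m₀c² = (10.013 − 1) × 938.3 MeV = 9.0125 × 938.3 MeV = 8460 MeV

K ≈ 8460 MeV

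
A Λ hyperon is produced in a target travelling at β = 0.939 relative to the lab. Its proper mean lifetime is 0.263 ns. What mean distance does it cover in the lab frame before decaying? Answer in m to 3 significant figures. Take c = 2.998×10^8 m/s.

d ≈ 0.215 m

γ = 1/√(1 − 0.939²) = 2.9077
Dilated lifetime: Δt = γτ₀ = 2.9077 × 0.263 ns = 0.76472 ns
d = vΔt = 0.939c × 0.76472 ns = 2.8151×10^8 m/s × 7.6472×10^-10 s = 0.215 m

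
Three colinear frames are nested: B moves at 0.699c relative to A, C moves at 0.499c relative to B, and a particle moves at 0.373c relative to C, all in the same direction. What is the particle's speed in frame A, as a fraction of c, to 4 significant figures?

Compose boost 2: (0.499 + 0.699)/(1 + 0.499×0.699) = 1.198/1.34880 = 0.888196
Compose boost 3: (0.373 + 0.888196)/(1 + 0.373×0.888196) = 1.26120/1.33130 = 0.9473

u ≈ 0.9473c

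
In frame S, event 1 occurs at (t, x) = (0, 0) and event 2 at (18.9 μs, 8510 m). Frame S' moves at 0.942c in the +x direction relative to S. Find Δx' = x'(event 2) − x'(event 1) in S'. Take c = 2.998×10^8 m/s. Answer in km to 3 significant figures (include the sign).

γ = 1/√(1 − 0.942²) = 2.9796
Δx' = γ(Δx − vΔt) = 2.9796 × (8510 m − 0.942×(2.998×10^8 m/s)×18.9×10^-6 s)
= 2.9796 × (3172.4 m) = 9.45 km

Δx' ≈ 9.45 km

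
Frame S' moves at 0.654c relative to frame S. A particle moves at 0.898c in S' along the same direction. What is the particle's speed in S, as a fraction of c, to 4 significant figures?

Relativistic velocity addition: u = (u' + v)/(1 + u'v/c²)
= (0.898 + 0.654)/(1 + 0.898×0.654) = 1.552/1.58729 = 0.9778

u ≈ 0.9778c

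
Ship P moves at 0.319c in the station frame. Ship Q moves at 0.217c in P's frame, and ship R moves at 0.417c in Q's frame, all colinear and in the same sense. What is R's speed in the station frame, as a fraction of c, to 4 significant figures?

Compose boost 2: (0.217 + 0.319)/(1 + 0.217×0.319) = 0.5360/1.06922 = 0.501299
Compose boost 3: (0.417 + 0.501299)/(1 + 0.417×0.501299) = 0.918299/1.20904 = 0.7595

u ≈ 0.7595c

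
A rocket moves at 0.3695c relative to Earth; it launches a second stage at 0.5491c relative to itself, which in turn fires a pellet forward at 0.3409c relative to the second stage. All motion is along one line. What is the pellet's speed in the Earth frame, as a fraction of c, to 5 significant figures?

u ≈ 0.87640c

Compose boost 2: (0.5491 + 0.3695)/(1 + 0.5491×0.3695) = 0.91860/1.202892 = 0.7636593
Compose boost 3: (0.3409 + 0.7636593)/(1 + 0.3409×0.7636593) = 1.104559/1.260331 = 0.87640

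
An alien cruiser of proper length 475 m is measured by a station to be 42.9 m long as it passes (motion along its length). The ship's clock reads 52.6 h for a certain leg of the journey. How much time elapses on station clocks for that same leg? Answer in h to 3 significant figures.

Δt ≈ 582 h

Length contraction ⇒ γ = L₀/L = 475/42.9 = 11.072
Time dilation: Δt = γτ₀ = 11.072 × 52.6 h = 582 h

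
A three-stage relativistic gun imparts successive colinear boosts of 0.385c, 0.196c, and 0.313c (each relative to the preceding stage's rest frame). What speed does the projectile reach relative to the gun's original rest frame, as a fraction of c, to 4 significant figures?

Compose boost 2: (0.196 + 0.385)/(1 + 0.196×0.385) = 0.5810/1.07546 = 0.540234
Compose boost 3: (0.313 + 0.540234)/(1 + 0.313×0.540234) = 0.853234/1.16909 = 0.7298

u ≈ 0.7298c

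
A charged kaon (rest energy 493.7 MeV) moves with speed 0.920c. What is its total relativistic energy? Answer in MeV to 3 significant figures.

E ≈ 1260 MeV

γ = 1/√(1 − 0.920²) = 2.5516
E = γm₀c² = 2.5516 × 493.7 MeV = 1260 MeV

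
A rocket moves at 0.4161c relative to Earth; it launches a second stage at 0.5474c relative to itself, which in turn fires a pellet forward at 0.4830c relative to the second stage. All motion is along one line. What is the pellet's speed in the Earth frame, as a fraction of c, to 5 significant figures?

u ≈ 0.91930c

Compose boost 2: (0.5474 + 0.4161)/(1 + 0.5474×0.4161) = 0.96350/1.227773 = 0.7847541
Compose boost 3: (0.4830 + 0.7847541)/(1 + 0.4830×0.7847541) = 1.267754/1.379036 = 0.91930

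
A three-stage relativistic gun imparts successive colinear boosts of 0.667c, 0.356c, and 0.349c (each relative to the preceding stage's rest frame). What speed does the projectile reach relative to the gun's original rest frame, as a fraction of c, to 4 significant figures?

u ≈ 0.9124c

Compose boost 2: (0.356 + 0.667)/(1 + 0.356×0.667) = 1.023/1.23745 = 0.826699
Compose boost 3: (0.349 + 0.826699)/(1 + 0.349×0.826699) = 1.17570/1.28852 = 0.9124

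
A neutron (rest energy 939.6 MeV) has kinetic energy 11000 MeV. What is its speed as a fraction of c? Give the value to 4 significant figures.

γ = 1 + K/(m₀c²) = 1 + 11000/939.6 = 12.7071
β = √(1 − 1/γ²) = 0.9969

β ≈ 0.9969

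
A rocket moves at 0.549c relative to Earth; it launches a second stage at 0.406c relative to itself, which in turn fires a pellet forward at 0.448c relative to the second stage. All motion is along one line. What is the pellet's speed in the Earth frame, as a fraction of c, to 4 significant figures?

Compose boost 2: (0.406 + 0.549)/(1 + 0.406×0.549) = 0.9550/1.22289 = 0.780934
Compose boost 3: (0.448 + 0.780934)/(1 + 0.448×0.780934) = 1.22893/1.34986 = 0.9104

u ≈ 0.9104c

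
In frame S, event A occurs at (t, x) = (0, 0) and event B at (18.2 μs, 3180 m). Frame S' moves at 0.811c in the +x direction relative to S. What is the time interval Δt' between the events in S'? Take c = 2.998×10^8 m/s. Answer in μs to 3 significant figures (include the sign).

Δt' ≈ 16.4 μs

γ = 1/√(1 − 0.811²) = 1.7093
Δt' = γ(Δt − vΔx/c²) = 1.7093 × (18.2 μs − 0.811×3180 m / (2.998×10^8 m/s))
= 1.7093 × (9.5977 μs) = 16.4 μs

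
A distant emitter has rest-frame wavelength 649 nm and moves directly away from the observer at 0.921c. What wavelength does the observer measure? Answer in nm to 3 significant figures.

Relativistic Doppler: λ_obs = λ_src √((1+β)/(1−β))
= 649 × √(1.9210/0.079000) = 649 × 4.9312 = 3200 nm

λ_obs ≈ 3200 nm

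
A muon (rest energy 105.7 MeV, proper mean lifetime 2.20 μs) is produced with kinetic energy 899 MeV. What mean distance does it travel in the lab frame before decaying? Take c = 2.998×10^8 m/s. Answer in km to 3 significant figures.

d ≈ 6.23 km

γ = 1 + K/(m₀c²) = 1 + 899/105.7 = 9.5052
β = √(1 − 1/γ²) = 0.99445
Dilated lifetime: γτ₀ = 9.5052 × 2.20 μs = 20.911 μs
d = βc·γτ₀ = 0.99445 × (2.998×10^8 m/s) × 2.0911×10^-5 s = 6.23 km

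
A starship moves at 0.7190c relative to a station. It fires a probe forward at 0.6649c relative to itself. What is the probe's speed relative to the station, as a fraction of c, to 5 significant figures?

Relativistic velocity addition: u = (u' + v)/(1 + u'v/c²)
= (0.6649 + 0.7190)/(1 + 0.6649×0.7190) = 1.3839/1.478063 = 0.93629

u ≈ 0.93629c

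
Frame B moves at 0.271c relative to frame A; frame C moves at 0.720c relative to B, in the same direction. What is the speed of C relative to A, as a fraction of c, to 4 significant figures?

Compose boost 2: (0.720 + 0.271)/(1 + 0.720×0.271) = 0.9910/1.19512 = 0.8292

u ≈ 0.8292c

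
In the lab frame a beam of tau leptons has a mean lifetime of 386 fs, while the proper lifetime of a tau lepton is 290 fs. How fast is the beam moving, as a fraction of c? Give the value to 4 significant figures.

γ = Δt/τ₀ = 386/290 = 1.33103
β = √(1 − 1/γ²) = √(1 − 1/1.33103²) = 0.6600

β ≈ 0.6600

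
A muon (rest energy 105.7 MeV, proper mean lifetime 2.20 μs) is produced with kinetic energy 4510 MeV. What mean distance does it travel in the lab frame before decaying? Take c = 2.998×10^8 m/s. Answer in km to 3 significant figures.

d ≈ 28.8 km

γ = 1 + K/(m₀c²) = 1 + 4510/105.7 = 43.668
β = √(1 − 1/γ²) = 0.99974
Dilated lifetime: γτ₀ = 43.668 × 2.20 μs = 96.069 μs
d = βc·γτ₀ = 0.99974 × (2.998×10^8 m/s) × 9.6069×10^-5 s = 28.8 km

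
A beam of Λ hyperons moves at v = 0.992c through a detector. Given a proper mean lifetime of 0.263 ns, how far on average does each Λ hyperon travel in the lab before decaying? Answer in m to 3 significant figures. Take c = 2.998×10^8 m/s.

d ≈ 0.620 m

γ = 1/√(1 − 0.992²) = 7.9216
Dilated lifetime: Δt = γτ₀ = 7.9216 × 0.263 ns = 2.0834 ns
d = vΔt = 0.992c × 2.0834 ns = 2.9740×10^8 m/s × 2.0834×10^-9 s = 0.620 m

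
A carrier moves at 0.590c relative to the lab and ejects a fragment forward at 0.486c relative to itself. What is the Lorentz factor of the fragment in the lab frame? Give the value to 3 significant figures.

u_lab = (0.486 + 0.590)/(1 + 0.486×0.590) = 1.076/1.28674 = 0.836222
γ = 1/√(1 − 0.836222²) = 1.82

γ ≈ 1.82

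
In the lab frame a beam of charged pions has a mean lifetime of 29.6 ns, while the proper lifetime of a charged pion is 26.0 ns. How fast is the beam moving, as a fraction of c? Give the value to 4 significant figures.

β ≈ 0.4780

γ = Δt/τ₀ = 29.6/26.0 = 1.13846
β = √(1 − 1/γ²) = √(1 − 1/1.13846²) = 0.4780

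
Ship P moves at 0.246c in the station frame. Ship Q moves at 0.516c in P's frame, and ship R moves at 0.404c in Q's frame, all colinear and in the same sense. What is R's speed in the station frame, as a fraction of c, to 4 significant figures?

u ≈ 0.8484c

Compose boost 2: (0.516 + 0.246)/(1 + 0.516×0.246) = 0.7620/1.12694 = 0.676170
Compose boost 3: (0.404 + 0.676170)/(1 + 0.404×0.676170) = 1.08017/1.27317 = 0.8484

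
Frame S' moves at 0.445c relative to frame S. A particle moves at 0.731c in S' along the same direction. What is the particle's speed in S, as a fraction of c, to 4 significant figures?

u ≈ 0.8873c

Relativistic velocity addition: u = (u' + v)/(1 + u'v/c²)
= (0.731 + 0.445)/(1 + 0.731×0.445) = 1.176/1.32530 = 0.8873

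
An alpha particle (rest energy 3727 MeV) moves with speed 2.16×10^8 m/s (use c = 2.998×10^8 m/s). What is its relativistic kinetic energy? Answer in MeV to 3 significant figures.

K ≈ 1650 MeV

β = v/c = 2.16×10^8 / 2.998×10^8 = 0.72048
γ = 1/√(1 − 0.72048²) = 1.4420
K = (γ − 1)m₀c² = (1.4420 − 1) × 3727 MeV = 0.44201 × 3727 MeV = 1650 MeV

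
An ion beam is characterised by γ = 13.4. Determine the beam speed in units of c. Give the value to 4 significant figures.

β = √(1 − 1/γ²) = √(1 − 1/13.4²) = √(0.994431) = 0.9972

β ≈ 0.9972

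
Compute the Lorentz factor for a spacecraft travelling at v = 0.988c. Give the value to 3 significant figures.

γ ≈ 6.47

γ = 1/√(1 − β²) = 1/√(1 − 0.988²) = 1/√(0.023856) = 6.47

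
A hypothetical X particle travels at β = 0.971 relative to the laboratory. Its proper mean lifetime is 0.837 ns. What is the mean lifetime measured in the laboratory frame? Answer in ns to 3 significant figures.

γ = 1/√(1 − 0.971²) = 4.1827
Time dilation: Δt = γτ₀ = 4.1827 × 0.837 ns = 3.50 ns

Δt ≈ 3.50 ns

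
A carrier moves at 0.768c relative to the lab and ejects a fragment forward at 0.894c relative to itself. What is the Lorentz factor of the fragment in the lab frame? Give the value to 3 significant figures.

u_lab = (0.894 + 0.768)/(1 + 0.894×0.768) = 1.662/1.68659 = 0.985419
γ = 1/√(1 − 0.985419²) = 5.88

γ ≈ 5.88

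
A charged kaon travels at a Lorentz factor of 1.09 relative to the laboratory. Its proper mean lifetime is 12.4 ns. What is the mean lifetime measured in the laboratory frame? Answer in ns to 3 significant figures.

Δt ≈ 13.5 ns

γ = 1.09 (given)
Time dilation: Δt = γτ₀ = 1.09 × 12.4 ns = 13.5 ns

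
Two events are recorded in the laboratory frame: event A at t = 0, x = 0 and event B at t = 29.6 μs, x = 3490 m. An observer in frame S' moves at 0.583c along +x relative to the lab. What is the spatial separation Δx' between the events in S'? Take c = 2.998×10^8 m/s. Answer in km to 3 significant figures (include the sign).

Δx' ≈ -2.07 km

γ = 1/√(1 − 0.583²) = 1.2308
Δx' = γ(Δx − vΔt) = 1.2308 × (3490 m − 0.583×(2.998×10^8 m/s)×29.6×10^-6 s)
= 1.2308 × (-1683.6 m) = -2.07 km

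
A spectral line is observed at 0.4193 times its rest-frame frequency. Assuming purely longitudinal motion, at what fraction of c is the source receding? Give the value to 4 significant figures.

f_obs/f_src = √((1−β)/(1+β)) = 0.4193  ⇒  (1−β)/(1+β) = 0.175812
β = |1 − D²|/(1 + D²) = |1 − 0.175812|/(1 + 0.175812) = 0.7010

β ≈ 0.7010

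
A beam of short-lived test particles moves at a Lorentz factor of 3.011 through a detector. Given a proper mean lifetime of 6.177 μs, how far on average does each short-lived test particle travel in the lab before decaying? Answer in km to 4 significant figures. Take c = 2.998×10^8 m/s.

β = √(1 − 1/γ²) = √(1 − 1/3.011²) = 0.943239
Dilated lifetime: Δt = γτ₀ = 3.011 × 6.177 μs = 18.5989 μs
d = vΔt = 0.943239c × 18.5989 μs = 2.82783×10^8 m/s × 1.85989×10^-5 s = 5.259 km

d ≈ 5.259 km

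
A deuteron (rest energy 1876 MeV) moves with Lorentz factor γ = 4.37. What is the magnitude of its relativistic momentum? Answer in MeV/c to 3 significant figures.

p ≈ 7980 MeV/c

β = √(1 − 1/γ²) = √(1 − 1/4.37²) = 0.97347
p = γβm₀c = 4.37 × 0.97347 × 1876 MeV/c = 7980 MeV/c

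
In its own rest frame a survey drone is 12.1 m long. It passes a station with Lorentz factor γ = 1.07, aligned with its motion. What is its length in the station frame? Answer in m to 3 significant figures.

L ≈ 11.3 m

γ = 1.07 (given)
Length contraction: L = L₀/γ = 12.1/1.07 = 11.3 m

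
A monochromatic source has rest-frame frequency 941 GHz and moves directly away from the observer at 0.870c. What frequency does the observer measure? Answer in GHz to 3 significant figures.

f_obs ≈ 248 GHz

Relativistic Doppler: f_obs = f_src √((1−β)/(1+β))
= 941 × √(0.13000/1.8700) = 941 × 0.26366 = 248 GHz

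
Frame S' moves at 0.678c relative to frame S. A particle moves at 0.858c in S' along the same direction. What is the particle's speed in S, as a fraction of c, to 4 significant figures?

u ≈ 0.9711c

Relativistic velocity addition: u = (u' + v)/(1 + u'v/c²)
= (0.858 + 0.678)/(1 + 0.858×0.678) = 1.536/1.58172 = 0.9711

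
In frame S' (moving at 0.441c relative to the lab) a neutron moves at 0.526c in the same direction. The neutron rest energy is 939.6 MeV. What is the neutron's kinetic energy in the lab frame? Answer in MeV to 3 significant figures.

u_lab = (0.526 + 0.441)/(1 + 0.526×0.441) = 0.784924
γ = 1/√(1 − 0.784924²) = 1.6140
K = (γ − 1)m₀c² = (1.6140 − 1) × 939.6 = 0.61397 × 939.6 = 577 MeV

K ≈ 577 MeV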